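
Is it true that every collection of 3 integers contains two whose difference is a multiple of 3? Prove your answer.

Consider the 3 integers 6, 7, 8. They lie in distinct residue classes modulo 3, since 3 ≤ 3.
Any two of them differ by at most 2 < 3 and by at least 1, so no difference is a multiple of 3.

No; for instance {6, 7, 8} is a counterexample.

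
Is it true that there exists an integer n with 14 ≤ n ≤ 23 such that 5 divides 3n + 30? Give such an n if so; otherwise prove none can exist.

Try n = 15: 3·15 + 30 = 75 = 15·5, which is divisible by 5.

n = 15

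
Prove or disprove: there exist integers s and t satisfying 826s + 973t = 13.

gcd(826, 973) = 7, so every integer of the form 826s + 973t is a multiple of 7.
However 13 leaves remainder 6 on division by 7.
Hence no integers s, t satisfy the equation.

No, no such integers exist.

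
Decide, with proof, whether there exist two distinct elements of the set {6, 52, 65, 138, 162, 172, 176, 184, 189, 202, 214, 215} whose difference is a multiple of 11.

Yes: 6 and 138.

6 mod 11 = 6 and 138 mod 11 = 6, so 138 − 6 = 132 = 12·11.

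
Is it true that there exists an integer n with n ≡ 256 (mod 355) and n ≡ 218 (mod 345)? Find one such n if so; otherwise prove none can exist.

Both moduli are multiples of 5 = gcd(355, 345), so any solution would satisfy n ≡ 256 and n ≡ 218 modulo 5 simultaneously.
However 256 ≡ 1 and 218 ≡ 3 (mod 5), and 1 ≠ 3.
So no integer satisfies both congruences.

There is no such integer.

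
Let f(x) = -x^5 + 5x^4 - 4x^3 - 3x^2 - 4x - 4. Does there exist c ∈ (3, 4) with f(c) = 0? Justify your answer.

Such a root exists.

f(3) = 11 and f(4) = -68, which have opposite signs.
f is continuous everywhere (it is a polynomial), in particular on [3, 4].
By the Intermediate Value Theorem f must vanish at some point of (3, 4).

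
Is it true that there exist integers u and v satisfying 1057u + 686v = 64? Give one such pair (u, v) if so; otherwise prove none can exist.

gcd(1057, 686) = 7, so every integer of the form 1057u + 686v is a multiple of 7.
But 64 = 7·9 + 1, so 7 ∤ 64.
Therefore 1057u + 686v = 64 has no solution in integers.

No, no such integers exist.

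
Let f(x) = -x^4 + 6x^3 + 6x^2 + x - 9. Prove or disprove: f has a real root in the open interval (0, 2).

f(0) = -9 and f(2) = 49, which have opposite signs.
f is continuous everywhere (it is a polynomial), in particular on [0, 2].
By the Intermediate Value Theorem f must vanish at some point of (0, 2).

Yes, f has a root in the interval.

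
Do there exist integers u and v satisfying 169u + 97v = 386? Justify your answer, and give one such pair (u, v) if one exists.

u = 35, v = -57

Since gcd(169, 97) = 1, every integer is an integer combination of 169 and 97.
Euclidean algorithm: 169 = 1·97 + 72, 97 = 1·72 + 25, 72 = 2·25 + 22, 25 = 1·22 + 3, 22 = 7·3 + 1, 3 = 3·1 + 0.
Back-substituting, 1 = 22 − 7·3 = 22 − 7·(25 − 1·22) = −7·25 + 8·22 = −7·25 + 8·(72 − 2·25) = 8·72 − 23·25 = 8·72 − 23·(97 − 1·72) = −23·97 + 31·72 = −23·97 + 31·(169 − 1·97) = 31·169 − 54·97; that is, 169·31 + 97·(-54) = 1.
Times 386: 169·11966 + 97·(-20844) = 386, so (11966, -20844) solves it.
Shifting by a multiple of (97, −169) keeps it a solution: u = 11966 − 123·97 = 35, v = -20844 + 123·169 = -57.
Check: 169·35 + 97·(-57) = 5915 − 5529 = 386. ✓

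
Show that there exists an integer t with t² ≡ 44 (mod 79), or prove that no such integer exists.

t = 53

t = 53 works: 53² = 2809, and 2809 − 44 = 2765 = 35·79.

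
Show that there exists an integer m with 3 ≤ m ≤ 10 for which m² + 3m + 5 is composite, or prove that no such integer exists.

m = 8

At m = 8: 8² + 3·8 + 5 = 93 = 3·31, which is composite.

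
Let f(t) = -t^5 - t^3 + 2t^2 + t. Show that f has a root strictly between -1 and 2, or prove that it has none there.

Such a root exists.

f(-1) = 3 and f(2) = -30, which have opposite signs.
Since f is a polynomial it is continuous on [-1, 2].
By the Intermediate Value Theorem, f takes the value 0 somewhere in the open interval.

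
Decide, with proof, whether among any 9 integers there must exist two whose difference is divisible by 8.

Partition the integers by their residue mod 8; there are 8 classes.
Since 9 > 8, two of the 9 integers must share a residue class by the pigeonhole principle; call them a and b.
Equal remainders mean a − b ≡ 0 (mod 8), so 8 divides their difference.

Yes.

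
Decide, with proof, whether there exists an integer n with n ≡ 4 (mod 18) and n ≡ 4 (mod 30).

The moduli are not coprime: gcd(18, 30) = 6. Compatibility requires 6 ∣ (4 − 4) = 0, which holds, so solutions exist.
In fact n = 4 itself already satisfies 4 mod 30 = 4.
Indeed 4 ≡ 4 (mod 18) and 4 ≡ 4 (mod 30).

n = 4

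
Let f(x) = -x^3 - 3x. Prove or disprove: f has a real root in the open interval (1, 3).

f has no root in that interval.

Evaluate at the endpoints: f(1) = -4, f(3) = -36 — same sign (negative).
f'(x) = -3x^2 - 3 has discriminant 0² − 4·(-3)·(-3) = -36 < 0, so f' has no real roots and is negative for every real x.
So f is strictly decreasing; between 1 and 3 its values lie between f(1) = -4 and f(3) = -36, all negative. Therefore f has no root in (1, 3).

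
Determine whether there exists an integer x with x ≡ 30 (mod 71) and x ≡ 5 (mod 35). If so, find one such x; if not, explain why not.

The moduli 71 and 35 are coprime, so by the Chinese Remainder Theorem a unique solution modulo 2485 exists.
Write x = 30 + 71t and require 30 + 71t ≡ 5 (mod 35), i.e. 71t ≡ 10 (mod 35).
71 ≡ 1 (mod 35), so this reads 1t ≡ 10 (mod 35). So t ≡ 10 (mod 35).
Taking t = 10 gives x = 30 + 71·10 = 740.
Check: 740 mod 71 = 30, 740 mod 35 = 5. ✓

x = 740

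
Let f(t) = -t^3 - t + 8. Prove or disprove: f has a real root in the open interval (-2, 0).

f has no root in that interval.

f(-2) = 18 and f(0) = 8, both positive.
f'(t) = -3t^2 - 1 has discriminant 0² − 4·(-3)·(-1) = -12 < 0, so f' has no real roots and is negative for every real t.
Hence f is strictly decreasing on ℝ, and in particular on [-2, 0]. A strictly monotone function with same-sign endpoint values stays positive on the whole interval, so f has no zero in (-2, 0).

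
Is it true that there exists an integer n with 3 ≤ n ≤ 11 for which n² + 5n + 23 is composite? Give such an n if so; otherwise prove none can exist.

No, no such integer n in that range exists.

The values for n = 3, 4, …, 11 are 47, 59, 73, 89, 107, 127, 149, 173, 199, and each of these is prime.
So no value in the range makes the expression composite.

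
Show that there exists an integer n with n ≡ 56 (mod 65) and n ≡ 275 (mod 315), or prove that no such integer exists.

Reduce both congruences modulo 5, which divides 65 and 315: they say n ≡ 56 (mod 5) and n ≡ 275 (mod 5).
These are incompatible: 56 − 275 = -219 is not divisible by 5.
Therefore no such n exists.

There is no such integer.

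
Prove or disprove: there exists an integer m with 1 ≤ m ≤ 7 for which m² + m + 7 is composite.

At m = 7: 7² + 7 + 7 = 63 = 3·21, which is composite.

m = 7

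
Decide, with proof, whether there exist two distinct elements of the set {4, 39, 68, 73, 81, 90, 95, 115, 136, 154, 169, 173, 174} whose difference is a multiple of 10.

4 mod 10 = 4 and 154 mod 10 = 4, so 154 − 4 = 150 = 15·10.

Yes: 4 and 154.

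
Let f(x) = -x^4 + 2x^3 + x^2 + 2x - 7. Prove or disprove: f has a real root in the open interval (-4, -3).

f has no root in that interval.

f(-4) = -383 and f(-3) = -139, both negative, so a sign-change argument is unavailable; we show f keeps this sign on the whole interval.
Shift to the endpoint -3: with x = -3 − u (0 < u < 1), one computes f(-3 − u) = -u^4 - 14u^3 - 71u^2 - 158u - 139.
The nonzero coefficients here are all negative, so for u > 0 every term is negative (or zero), and the constant term -139 is strictly negative.
So f is strictly negative on (-4, -3); no root exists in the interval.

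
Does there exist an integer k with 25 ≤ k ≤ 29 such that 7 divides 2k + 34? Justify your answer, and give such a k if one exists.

At k = 25 we get 2·25 + 34 = 84, and 84 = 7·12.

k = 25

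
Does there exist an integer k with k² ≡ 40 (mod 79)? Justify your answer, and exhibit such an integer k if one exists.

k = 44 works: 44² = 1936, and 1936 − 40 = 1896 = 24·79.

k = 44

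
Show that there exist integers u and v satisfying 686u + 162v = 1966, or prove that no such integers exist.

gcd(686, 162) = 2, and 2 divides 1966, so integer solutions exist.
Dividing through by 2 reduces the equation to 343u + 81v = 983.
Euclidean algorithm: 343 = 4·81 + 19, 81 = 4·19 + 5, 19 = 3·5 + 4, 5 = 1·4 + 1, 4 = 4·1 + 0.
Unwinding: 1 = 5 − 1·4 = 5 − (19 − 3·5) = −19 + 4·5 = −19 + 4·(81 − 4·19) = 4·81 − 17·19 = 4·81 − 17·(343 − 4·81) = −17·343 + 72·81, i.e. 343·(-17) + 81·72 = 1.
Scaling by 983 gives the particular solution (u, v) = (-16711, 70776).
Adding 207·81 to u and subtracting 207·343 from v gives the tidier solution (56, -225).
Indeed 686·56 + 162·(-225) = 38416 − 36450 = 1966.

u = 56, v = -225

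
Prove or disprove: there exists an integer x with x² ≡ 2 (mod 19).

Squares mod 19 repeat after x = 9 (as (−x)² = x²); for x = 0..9 they are 0, 1, 4, 9, 16, 6, 17, 11, 7, 5.
So the quadratic residues mod 19 are {0, 1, 4, 5, 6, 7, 9, 11, 16, 17}, and 2 is not among them.
Hence no integer x has x² ≡ 2 (mod 19).

There is no such integer.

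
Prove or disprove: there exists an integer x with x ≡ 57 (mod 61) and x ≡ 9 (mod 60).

The moduli 61 and 60 are coprime, so by the Chinese Remainder Theorem a unique solution modulo 3660 exists.
Any solution of the first congruence is x = 57 + 61t; substituting into the second, 61t ≡ 9 − 57 ≡ 12 (mod 60).
61 ≡ 1 (mod 60), so this reads 1t ≡ 12 (mod 60). So t ≡ 12 (mod 60).
With t = 12: x = 57 + 61·12 = 789.
Verify: 789 = 12·61 + 57 and 789 = 13·60 + 9. ✓

x = 789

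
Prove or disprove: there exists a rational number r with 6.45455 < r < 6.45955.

r = 155/24

Scale by 24: the interval becomes (154.90920, 155.02920), which contains the integer 155.
So r = 155/24 works: it is a ratio of integers, and dividing 24·6.45455 < 155 < 24·6.45955 through by 24 gives 6.45455 < 155/24 < 6.45955.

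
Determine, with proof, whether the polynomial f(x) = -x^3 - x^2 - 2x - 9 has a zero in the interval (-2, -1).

Evaluate at the endpoints: f(-2) = -1, f(-1) = -7 — same sign (negative).
The derivative f'(x) = -3x^2 - 2x - 2 is a quadratic with discriminant (-2)² − 4·(-3)·(-2) = -20 < 0; it never vanishes, so it is always negative (sign of the leading coefficient).
Hence f is strictly decreasing on ℝ, and in particular on [-2, -1]. A strictly monotone function with same-sign endpoint values stays negative on the whole interval, so f has no zero in (-2, -1).

No such root exists.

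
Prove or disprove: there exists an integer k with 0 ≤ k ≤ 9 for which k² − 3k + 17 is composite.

At k = 2: 2² − 3·2 + 17 = 15 = 3·5, which is composite.

k = 2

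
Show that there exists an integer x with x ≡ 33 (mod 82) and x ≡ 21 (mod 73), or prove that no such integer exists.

x = 1919

The moduli 82 and 73 are coprime, so by the Chinese Remainder Theorem a unique solution modulo 5986 exists.
Any solution of the first congruence is x = 33 + 82t; substituting into the second, 82t ≡ 21 − 33 ≡ 61 (mod 73).
82 ≡ 9 (mod 73), so this reads 9t ≡ 61 (mod 73). Since 9·65 = 585 = 8·73 + 1, the inverse of 9 mod 73 is 65.
Multiplying by 65: t ≡ 65·61 = 3965 ≡ 23 (mod 73).
Taking t = 23 gives x = 33 + 82·23 = 1919.
Verify: 1919 = 23·82 + 33 and 1919 = 26·73 + 21. ✓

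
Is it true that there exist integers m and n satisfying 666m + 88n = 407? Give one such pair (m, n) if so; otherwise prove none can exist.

Any value of 666m + 88n is a multiple of gcd(666, 88) = 2.
But 407 is not a multiple of 2 (it leaves remainder 1).
So the equation is unsolvable over ℤ.

No such integers exist.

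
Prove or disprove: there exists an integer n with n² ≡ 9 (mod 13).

Take n = 10. Then 10² = 100 = 7·13 + 9, so 10² ≡ 9 (mod 13).

n = 10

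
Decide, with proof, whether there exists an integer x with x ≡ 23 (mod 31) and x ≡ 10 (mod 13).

x = 23

The moduli 31 and 13 are coprime, so by the Chinese Remainder Theorem a unique solution modulo 403 exists.
Any solution of the first congruence is x = 23 + 31t; substituting into the second, 31t ≡ 10 − 23 ≡ 0 (mod 13).
31 ≡ 5 (mod 13), so this reads 5t ≡ 0 (mod 13). t = 0 satisfies this.
With t = 0: x = 23 + 31·0 = 23.
Indeed 23 ≡ 23 (mod 31) and 23 ≡ 10 (mod 13).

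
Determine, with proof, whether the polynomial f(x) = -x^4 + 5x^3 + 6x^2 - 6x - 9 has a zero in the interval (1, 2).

Yes, f has a root in the interval.

f(1) = -5 and f(2) = 27, which have opposite signs.
Since f is a polynomial it is continuous on [1, 2].
By the Intermediate Value Theorem f must vanish at some point of (1, 2).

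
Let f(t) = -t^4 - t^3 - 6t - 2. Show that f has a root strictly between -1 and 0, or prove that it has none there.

Yes, f has a root in the interval.

f(-1) = 4 and f(0) = -2, which have opposite signs.
f is continuous everywhere (it is a polynomial), in particular on [-1, 0].
By the Intermediate Value Theorem, f takes the value 0 somewhere in the open interval.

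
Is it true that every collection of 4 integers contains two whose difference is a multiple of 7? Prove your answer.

No; for instance {7, 8, 9, 10} is a counterexample.

Take the 4 consecutive integers 7, 8, 9, 10: their residues mod 7 are all distinct because 4 ≤ 7.
No two share a residue, so no pair has difference divisible by 7; the claim fails for this set.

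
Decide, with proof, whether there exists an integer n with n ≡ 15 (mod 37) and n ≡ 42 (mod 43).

n = 644

The moduli 37 and 43 are coprime, so by the Chinese Remainder Theorem a unique solution modulo 1591 exists.
Any solution of the first congruence is n = 15 + 37t; substituting into the second, 37t ≡ 42 − 15 ≡ 27 (mod 43).
Note 37·7 = 259 ≡ 1 (mod 43) (as 259 − 1 = 6·43), so 37⁻¹ ≡ 7.
Therefore t ≡ 7·27 = 189 ≡ 17 (mod 43).
Taking t = 17 gives n = 15 + 37·17 = 644.
Verify: 644 = 17·37 + 15 and 644 = 14·43 + 42. ✓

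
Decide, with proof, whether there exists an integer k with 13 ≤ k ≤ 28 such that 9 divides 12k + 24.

k = 13

k = 13 works, since 12·13 + 24 = 180 = 20·9.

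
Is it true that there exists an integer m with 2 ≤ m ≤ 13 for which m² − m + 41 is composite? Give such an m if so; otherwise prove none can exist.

No such integer m in that range exists.

The values for m = 2, 3, …, 13 are 43, 47, 53, 61, 71, 83, 97, 113, 131, 151, 173, 197, and each of these is prime.
So no value in the range makes the expression composite.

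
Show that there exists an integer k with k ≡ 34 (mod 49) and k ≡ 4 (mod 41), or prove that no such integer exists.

Since 49 and 41 share no common factor, CRT says the pair of congruences has a solution (unique mod 2009).
Any solution of the first congruence is k = 34 + 49t; substituting into the second, 49t ≡ 4 − 34 ≡ 11 (mod 41).
49 ≡ 8 (mod 41), so this reads 8t ≡ 11 (mod 41). Note 8·36 = 288 ≡ 1 (mod 41) (as 288 − 1 = 7·41), so 8⁻¹ ≡ 36.
Multiplying by 36: t ≡ 36·11 = 396 ≡ 27 (mod 41).
Taking t = 27 gives k = 34 + 49·27 = 1357.
Verify: 1357 = 27·49 + 34 and 1357 = 33·41 + 4. ✓

k = 1357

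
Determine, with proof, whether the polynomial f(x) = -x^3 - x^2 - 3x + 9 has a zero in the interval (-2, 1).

No such root exists.

Evaluate at the endpoints: f(-2) = 19, f(1) = 4 — same sign (positive).
The derivative f'(x) = -3x^2 - 2x - 3 is a quadratic with discriminant (-2)² − 4·(-3)·(-3) = -32 < 0; it never vanishes, so it is always negative (sign of the leading coefficient).
So f is strictly decreasing; between -2 and 1 its values lie between f(-2) = 19 and f(1) = 4, all positive. Therefore f has no root in (-2, 1).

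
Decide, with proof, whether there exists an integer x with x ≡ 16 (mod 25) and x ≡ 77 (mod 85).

Both moduli are multiples of 5 = gcd(25, 85), so any solution would satisfy x ≡ 16 and x ≡ 77 modulo 5 simultaneously.
These are incompatible: 16 − 77 = -61 is not divisible by 5.
Therefore no such x exists.

No such integer exists.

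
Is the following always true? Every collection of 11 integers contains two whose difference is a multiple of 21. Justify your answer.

No; for instance {105, 106, 107, 108, 109, 110, 111, 112, 113, 114, 115} is a counterexample.

Consider the 11 integers 105, 106, …, 115. They lie in distinct residue classes modulo 21, since 11 ≤ 21.
Any two of them differ by at most 10 < 21 and by at least 1, so no difference is a multiple of 21.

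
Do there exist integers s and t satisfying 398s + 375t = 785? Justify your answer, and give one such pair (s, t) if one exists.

s = 295, t = -311

Since gcd(398, 375) = 1, every integer is an integer combination of 398 and 375.
Run the Euclidean algorithm on 398 and 375: 398 = 1·375 + 23, 375 = 16·23 + 7, 23 = 3·7 + 2, 7 = 3·2 + 1, 2 = 2·1 + 0.
Unwinding: 1 = 7 − 3·2 = 7 − 3·(23 − 3·7) = −3·23 + 10·7 = −3·23 + 10·(375 − 16·23) = 10·375 − 163·23 = 10·375 − 163·(398 − 1·375) = −163·398 + 173·375, i.e. 398·(-163) + 375·173 = 1.
Times 785: 398·(-127955) + 375·135805 = 785, so (-127955, 135805) solves it.
Adding 342·375 to s and subtracting 342·398 from t gives the tidier solution (295, -311).
Check: 398·295 + 375·(-311) = 117410 − 116625 = 785. ✓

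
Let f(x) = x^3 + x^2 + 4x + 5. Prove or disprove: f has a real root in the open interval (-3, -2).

f has no root in that interval.

Evaluate at the endpoints: f(-3) = -25, f(-2) = -7 — same sign (negative).
f'(x) = 3x^2 + 2x + 4 has discriminant 2² − 4·3·4 = -44 < 0, so f' has no real roots and is positive for every real x.
Hence f is strictly increasing on ℝ, and in particular on [-3, -2]. A strictly monotone function with same-sign endpoint values stays negative on the whole interval, so f has no zero in (-3, -2).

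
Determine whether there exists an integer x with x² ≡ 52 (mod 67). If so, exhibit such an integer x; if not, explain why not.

No, no such integer exists.

Apply Euler's criterion with the prime 67: 52 is a quadratic residue iff 52^33 ≡ 1 (mod 67), and a non-residue iff it is ≡ −1.
Repeated squaring mod 67: 52^2 = 2704 ≡ 24; 52^4 ≡ 24² = 576 ≡ 40; 52^8 ≡ 40² = 1600 ≡ 59; 52^16 ≡ 59² = 3481 ≡ 64; 52^32 ≡ 64² = 4096 ≡ 9.
Since 33 = 32 + 1, 52^33 ≡ 9 · 52; multiplying out mod 67: 9·52 = 468 ≡ 66. Thus 52^33 ≡ 66 ≡ −1 (mod 67).
The value −1 means 52 is a non-residue modulo 67, so x² ≡ 52 (mod 67) is impossible.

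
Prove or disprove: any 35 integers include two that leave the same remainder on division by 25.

True.

Each integer lies in one of the 25 residue classes modulo 25.
Placing 35 integers into 25 classes, some class receives at least two — say a and b.
So a and b have equal remainders mod 25, which is exactly what was to be shown.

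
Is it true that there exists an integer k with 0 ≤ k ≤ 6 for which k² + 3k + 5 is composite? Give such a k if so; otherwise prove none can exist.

At k = 1: 1² + 3·1 + 5 = 9 = 3·3, which is composite.

k = 1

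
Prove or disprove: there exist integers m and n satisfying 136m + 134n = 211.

No, no such integers exist.

gcd(136, 134) = 2, so every integer of the form 136m + 134n is a multiple of 2.
But 211 is not a multiple of 2 (it leaves remainder 1).
Therefore 136m + 134n = 211 has no solution in integers.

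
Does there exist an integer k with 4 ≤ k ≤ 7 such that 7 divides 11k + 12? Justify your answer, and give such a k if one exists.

k = 4 works, since 11·4 + 12 = 56 = 8·7.

k = 4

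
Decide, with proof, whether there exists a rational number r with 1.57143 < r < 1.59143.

r = 19/12

Multiplying by 12: 12·1.57143 = 18.85716 and 12·1.59143 = 19.09716, so the integer 19 lies strictly between them.
Dividing back, 1.57143 < 19/12 < 1.59143, and 19/12 is rational.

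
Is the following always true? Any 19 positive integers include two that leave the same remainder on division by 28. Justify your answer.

No, the set {41, 42, 43, 44, 45, 46, 47, 48, 49, 50, 51, 52, 53, 54, 55, 56, 57, 58, 59} is a counterexample.

Try 19 consecutive integers, 41, 42, …, 59. Their remainders mod 28 are 13, 14, 15, 16, 17, 18, 19, 20, 21, 22, 23, 24, 25, 26, 27, 0, 1, 2, 3 — pairwise different, as any 19 ≤ 28 consecutive integers have distinct residues.
Hence this collection has no pair with equal remainders mod 28, disproving the claim.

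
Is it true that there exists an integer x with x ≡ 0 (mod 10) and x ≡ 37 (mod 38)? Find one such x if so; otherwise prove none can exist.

No, no such integer exists.

Reduce both congruences modulo 2, which divides 10 and 38: they say x ≡ 0 (mod 2) and x ≡ 37 (mod 2).
But 0 mod 2 = 0 while 37 mod 2 = 1, a contradiction.
Therefore no such x exists.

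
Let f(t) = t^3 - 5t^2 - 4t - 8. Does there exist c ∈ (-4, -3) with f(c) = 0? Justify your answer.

f(-4) = -136 and f(-3) = -68, both negative, so a sign-change argument is unavailable; we show f keeps this sign on the whole interval.
Substitute t = -3 − u, where 0 < u < 1 on the interval. Expanding, f(-3 − u) = -u^3 - 14u^2 - 53u - 68.
The nonzero coefficients here are all negative, so for u > 0 every term is negative (or zero), and the constant term -68 is strictly negative.
So f is strictly negative on (-4, -3); no root exists in the interval.

No such root exists.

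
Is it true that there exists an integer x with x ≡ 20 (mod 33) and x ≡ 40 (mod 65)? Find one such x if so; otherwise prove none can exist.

x = 1340

The moduli 33 and 65 are coprime, so by the Chinese Remainder Theorem a unique solution modulo 2145 exists.
Write x = 20 + 33t and require 20 + 33t ≡ 40 (mod 65), i.e. 33t ≡ 20 (mod 65).
Note 33·2 = 66 ≡ 1 (mod 65) (as 66 − 1 = 1·65), so 33⁻¹ ≡ 2.
Multiplying by 2: t ≡ 2·20 = 40 (mod 65).
With t = 40: x = 20 + 33·40 = 1340.
Indeed 1340 ≡ 20 (mod 33) and 1340 ≡ 40 (mod 65).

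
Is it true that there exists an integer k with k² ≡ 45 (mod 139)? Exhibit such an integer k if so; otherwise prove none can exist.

k = 36

Take k = 36. Then 36² = 1296 = 9·139 + 45, so 36² ≡ 45 (mod 139).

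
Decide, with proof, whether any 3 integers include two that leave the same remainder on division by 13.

No; for instance {31, 32, 33} is a counterexample.

Try 3 consecutive integers, 31, 32, 33. Their remainders mod 13 are 5, 6, 7 — pairwise different, as any 3 ≤ 13 consecutive integers have distinct residues.
So no two of them leave the same remainder on division by 13; the claim fails for this set.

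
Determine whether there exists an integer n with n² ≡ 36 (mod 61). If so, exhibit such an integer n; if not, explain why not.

Take n = 6. Then 6² = 36, and since 0 ≤ 36 < 61 this is already reduced: 6² ≡ 36 (mod 61).

n = 6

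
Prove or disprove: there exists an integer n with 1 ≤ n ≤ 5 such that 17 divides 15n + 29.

At n = 1, 15·1 + 29 = 44 ≡ 10 (mod 17), and each step in n adds 15, giving residues 10, 8, 6, 4, 2 for n = 1, 2, …, 5.
Since 0 is absent from this list, 17 ∤ 15n + 29 for every n with 1 ≤ n ≤ 5.

There is no such integer n in that range.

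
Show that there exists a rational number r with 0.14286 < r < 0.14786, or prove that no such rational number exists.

r = 5/34

Look for a denominator N such that an integer falls strictly between N·0.14286 and N·0.14786. N = 34 works: 34·0.14286 = 4.85724 < 5 < 5.02724 = 34·0.14786.
Hence 5/34 is a rational number with 0.14286 < 5/34 < 0.14786.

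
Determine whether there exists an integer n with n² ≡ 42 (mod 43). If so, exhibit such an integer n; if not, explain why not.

There is no such integer.

Apply Euler's criterion with the prime 43: 42 is a quadratic residue iff 42^21 ≡ 1 (mod 43), and a non-residue iff it is ≡ −1.
Squaring successively (mod 43): 42^2 = 1764 ≡ 1; 42^4 ≡ 1² = 1 ≡ 1; 42^8 ≡ 1² = 1 ≡ 1; 42^16 ≡ 1² = 1 ≡ 1.
Since 21 = 16 + 4 + 1, 42^21 ≡ 1 · 1 · 42; multiplying out mod 43: 1·1 = 1 ≡ 1, then 1·42 = 42 ≡ 42. Thus 42^21 ≡ 42 ≡ −1 (mod 43).
The value −1 means 42 is a non-residue modulo 43, so n² ≡ 42 (mod 43) is impossible.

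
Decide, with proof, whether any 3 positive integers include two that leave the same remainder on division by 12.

Try 3 consecutive integers, 19, 20, 21. Their remainders mod 12 are 7, 8, 9 — pairwise different, as any 3 ≤ 12 consecutive integers have distinct residues.
Hence this collection has no pair with equal remainders mod 12, disproving the claim.

No, the set {19, 20, 21} is a counterexample.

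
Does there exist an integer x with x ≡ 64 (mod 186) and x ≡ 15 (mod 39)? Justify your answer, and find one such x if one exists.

There is no such integer.

Reduce both congruences modulo 3, which divides 186 and 39: they say x ≡ 64 (mod 3) and x ≡ 15 (mod 3).
But 64 mod 3 = 1 while 15 mod 3 = 0, a contradiction.
Therefore no such x exists.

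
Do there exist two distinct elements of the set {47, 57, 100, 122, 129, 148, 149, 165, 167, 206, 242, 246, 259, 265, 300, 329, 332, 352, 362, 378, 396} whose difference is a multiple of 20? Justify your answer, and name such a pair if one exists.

47 mod 20 = 7 and 167 mod 20 = 7, so 167 − 47 = 120 = 6·20.

The pair (47, 167) works.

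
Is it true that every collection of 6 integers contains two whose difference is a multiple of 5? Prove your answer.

Yes, this is always true.

Partition the integers by their residue mod 5; there are 5 classes.
Placing 6 integers into 5 classes, some class receives at least two — say a and b.
Their difference a − b is then a multiple of 5.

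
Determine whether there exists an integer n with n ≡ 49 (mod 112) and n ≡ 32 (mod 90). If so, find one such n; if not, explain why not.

There is no such integer.

gcd(112, 90) = 2. If n ≡ 49 (mod 112) and n ≡ 32 (mod 90), then n ≡ 49 (mod 2) and n ≡ 32 (mod 2).
However 49 ≡ 1 and 32 ≡ 0 (mod 2), and 1 ≠ 0.
Therefore no such n exists.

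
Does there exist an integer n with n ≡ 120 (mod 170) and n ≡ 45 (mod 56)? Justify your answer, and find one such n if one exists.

gcd(170, 56) = 2. If n ≡ 120 (mod 170) and n ≡ 45 (mod 56), then n ≡ 120 (mod 2) and n ≡ 45 (mod 2).
But 120 mod 2 = 0 while 45 mod 2 = 1, a contradiction.
Hence the system has no solution.

No, no such integer exists.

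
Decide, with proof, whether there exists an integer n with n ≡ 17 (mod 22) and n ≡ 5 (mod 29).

Since 22 and 29 share no common factor, CRT says the pair of congruences has a solution (unique mod 638).
Any solution of the first congruence is n = 17 + 22t; substituting into the second, 22t ≡ 5 − 17 ≡ 17 (mod 29).
To invert 22 modulo 29: 29 = 1·22 + 7, 22 = 3·7 + 1, 7 = 7·1 + 0, and unwinding, 1 = 22 − 3·7 = 22 − 3·(29 − 1·22) = −3·29 + 4·22. Thus 22⁻¹ ≡ 4 (mod 29).
Therefore t ≡ 4·17 = 68 ≡ 10 (mod 29).
With t = 10: n = 17 + 22·10 = 237.
Verify: 237 = 10·22 + 17 and 237 = 8·29 + 5. ✓

n = 237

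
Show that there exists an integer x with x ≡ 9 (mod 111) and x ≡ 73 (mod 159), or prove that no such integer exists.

There is no such integer.

gcd(111, 159) = 3. If x ≡ 9 (mod 111) and x ≡ 73 (mod 159), then x ≡ 9 (mod 3) and x ≡ 73 (mod 3).
But 9 mod 3 = 0 while 73 mod 3 = 1, a contradiction.
Therefore no such x exists.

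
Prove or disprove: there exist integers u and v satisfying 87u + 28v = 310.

u = 10, v = -20

Since gcd(87, 28) = 1, every integer is an integer combination of 87 and 28.
Euclidean algorithm: 87 = 3·28 + 3, 28 = 9·3 + 1, 3 = 3·1 + 0.
Back-substituting, 1 = 28 − 9·3 = 28 − 9·(87 − 3·28) = −9·87 + 28·28; that is, 87·(-9) + 28·28 = 1.
Multiplying through by 310: u = (-9)·310 = -2790, v = 28·310 = 8680 is a solution.
The general solution is u = -2790 + 28k, v = 8680 − 87k; taking k = 100 gives the smaller pair u = 10, v = -20.
Check: 87·10 + 28·(-20) = 870 − 560 = 310. ✓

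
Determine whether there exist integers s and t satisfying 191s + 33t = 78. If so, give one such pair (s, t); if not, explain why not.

s = 3, t = -15

Since gcd(191, 33) = 1, every integer is an integer combination of 191 and 33.
Run the Euclidean algorithm on 191 and 33: 191 = 5·33 + 26, 33 = 1·26 + 7, 26 = 3·7 + 5, 7 = 1·5 + 2, 5 = 2·2 + 1, 2 = 2·1 + 0.
Back-substituting, 1 = 5 − 2·2 = 5 − 2·(7 − 1·5) = −2·7 + 3·5 = −2·7 + 3·(26 − 3·7) = 3·26 − 11·7 = 3·26 − 11·(33 − 1·26) = −11·33 + 14·26 = −11·33 + 14·(191 − 5·33) = 14·191 − 81·33; that is, 191·14 + 33·(-81) = 1.
Scaling by 78 gives the particular solution (s, t) = (1092, -6318).
Shifting by a multiple of (33, −191) keeps it a solution: s = 1092 − 33·33 = 3, t = -6318 + 33·191 = -15.
Indeed 191·3 + 33·(-15) = 573 − 495 = 78.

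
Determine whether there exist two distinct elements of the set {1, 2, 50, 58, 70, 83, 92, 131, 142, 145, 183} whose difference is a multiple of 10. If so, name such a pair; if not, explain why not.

Yes: 1 and 131.

Reduce each element mod 10: 1↦1, 2↦2, 50↦0, 58↦8, 70↦0, 83↦3, 92↦2, 131↦1, 142↦2, 145↦5, 183↦3. The residue 1 repeats (at 1 and 131), and 131 − 1 = 130 = 13·10.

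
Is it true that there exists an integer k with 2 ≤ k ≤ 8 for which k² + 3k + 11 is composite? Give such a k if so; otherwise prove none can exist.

k = 6

At k = 6: 6² + 3·6 + 11 = 65 = 5·13, which is composite.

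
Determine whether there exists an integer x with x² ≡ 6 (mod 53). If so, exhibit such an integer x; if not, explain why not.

x = 18 works: 18² = 324, and 324 − 6 = 318 = 6·53.

x = 18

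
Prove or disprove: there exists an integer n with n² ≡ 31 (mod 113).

n = 101 works: 101² = 10201, and 10201 − 31 = 10170 = 90·113.

n = 101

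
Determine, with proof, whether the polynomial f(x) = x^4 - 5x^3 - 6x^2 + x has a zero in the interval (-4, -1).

Such a root exists.

f(-4) = 476 and f(-1) = -1, which have opposite signs.
As a polynomial, f is continuous on every closed interval.
By the Intermediate Value Theorem, f takes the value 0 somewhere in the open interval.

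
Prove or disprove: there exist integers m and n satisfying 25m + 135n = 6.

Both 25 and 135 are divisible by gcd(25, 135) = 5, hence so is any combination 25m + 135n.
But 6 is not a multiple of 5 (it leaves remainder 1).
Hence no integers m, n satisfy the equation.

No such integers exist.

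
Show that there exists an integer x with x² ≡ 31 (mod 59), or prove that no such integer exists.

There is no such integer.

Apply Euler's criterion with the prime 59: 31 is a quadratic residue iff 31^29 ≡ 1 (mod 59), and a non-residue iff it is ≡ −1.
Squaring successively (mod 59): 31^2 = 961 ≡ 17; 31^4 ≡ 17² = 289 ≡ 53; 31^8 ≡ 53² = 2809 ≡ 36; 31^16 ≡ 36² = 1296 ≡ 57.
Since 29 = 16 + 8 + 4 + 1, 31^29 ≡ 57 · 36 · 53 · 31; multiplying out mod 59: 57·36 = 2052 ≡ 46, then 46·53 = 2438 ≡ 19, then 19·31 = 589 ≡ 58. Thus 31^29 ≡ 58 ≡ −1 (mod 59).
By Euler's criterion 31 is a quadratic non-residue mod 59: no x satisfies x² ≡ 31 (mod 59).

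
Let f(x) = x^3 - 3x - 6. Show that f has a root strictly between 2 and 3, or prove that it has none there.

Such a root exists.

f(2) = -4 and f(3) = 12, which have opposite signs.
f is continuous everywhere (it is a polynomial), in particular on [2, 3].
By the Intermediate Value Theorem f must vanish at some point of (2, 3).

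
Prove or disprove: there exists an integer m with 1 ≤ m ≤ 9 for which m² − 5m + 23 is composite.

The values for m = 1, 2, …, 9 are 19, 17, 17, 19, 23, 29, 37, 47, 59, and each of these is prime.
So no value in the range makes the expression composite.

There is no such integer m in that range.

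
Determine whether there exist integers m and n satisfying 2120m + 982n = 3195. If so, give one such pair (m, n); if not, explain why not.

Both 2120 and 982 are divisible by gcd(2120, 982) = 2, hence so is any combination 2120m + 982n.
But 3195 is not a multiple of 2 (it leaves remainder 1).
Therefore 2120m + 982n = 3195 has no solution in integers.

No such integers exist.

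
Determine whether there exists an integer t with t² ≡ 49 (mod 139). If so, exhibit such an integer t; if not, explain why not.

t = 132 works: 132² = 17424, and 17424 − 49 = 17375 = 125·139.

t = 132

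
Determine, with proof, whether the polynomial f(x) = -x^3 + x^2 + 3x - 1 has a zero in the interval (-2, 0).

Such a root exists.

f(-2) = 5 and f(0) = -1, which have opposite signs.
Since f is a polynomial it is continuous on [-2, 0].
By the Intermediate Value Theorem f must vanish at some point of (-2, 0).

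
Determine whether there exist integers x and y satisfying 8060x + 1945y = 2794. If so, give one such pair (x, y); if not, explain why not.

No such integers exist.

gcd(8060, 1945) = 5, so every integer of the form 8060x + 1945y is a multiple of 5.
However 2794 leaves remainder 4 on division by 5.
Therefore 8060x + 1945y = 2794 has no solution in integers.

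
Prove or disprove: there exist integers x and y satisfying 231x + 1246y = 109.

No, no such integers exist.

gcd(231, 1246) = 7, so every integer of the form 231x + 1246y is a multiple of 7.
However 109 leaves remainder 4 on division by 7.
Hence no integers x, y satisfy the equation.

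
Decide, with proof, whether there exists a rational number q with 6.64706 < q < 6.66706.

q = 20/3

Scale by 3: the interval becomes (19.94118, 20.00118), which contains the integer 20.
Dividing back, 6.64706 < 20/3 < 6.66706, and 20/3 is rational.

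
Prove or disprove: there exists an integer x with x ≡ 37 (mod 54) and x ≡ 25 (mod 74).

x = 469

gcd(54, 74) = 2. A simultaneous solution exists iff 37 ≡ 25 (mod 2); here 37 mod 2 = 1 = 25 mod 2, so it does.
Put x = 37 + 54t, so we need 54t ≡ 62 (mod 74), equivalently (divide by 2) 27t ≡ 31 (mod 37).
Since 27·11 = 297 = 8·37 + 1, the inverse of 27 mod 37 is 11.
Therefore t ≡ 11·31 = 341 ≡ 8 (mod 37).
Then x = 37 + 54·8 = 469.
Verify: 469 = 8·54 + 37 and 469 = 6·74 + 25. ✓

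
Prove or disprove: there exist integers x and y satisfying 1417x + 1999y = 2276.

x = 106, y = -74

Since gcd(1417, 1999) = 1, every integer is an integer combination of 1417 and 1999.
Run the Euclidean algorithm on 1999 and 1417: 1999 = 1·1417 + 582, 1417 = 2·582 + 253, 582 = 2·253 + 76, 253 = 3·76 + 25, 76 = 3·25 + 1, 25 = 25·1 + 0.
Unwinding: 1 = 76 − 3·25 = 76 − 3·(253 − 3·76) = −3·253 + 10·76 = −3·253 + 10·(582 − 2·253) = 10·582 − 23·253 = 10·582 − 23·(1417 − 2·582) = −23·1417 + 56·582 = −23·1417 + 56·(1999 − 1·1417) = 56·1999 − 79·1417, i.e. 1417·(-79) + 1999·56 = 1.
Scaling by 2276 gives the particular solution (x, y) = (-179804, 127456).
Shifting by a multiple of (1999, −1417) keeps it a solution: x = -179804 + 90·1999 = 106, y = 127456 − 90·1417 = -74.
Indeed 1417·106 + 1999·(-74) = 150202 − 147926 = 2276.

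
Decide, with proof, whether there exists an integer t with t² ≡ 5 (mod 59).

Take t = 51. Then 51² = 2601 = 44·59 + 5, so 51² ≡ 5 (mod 59).

t = 51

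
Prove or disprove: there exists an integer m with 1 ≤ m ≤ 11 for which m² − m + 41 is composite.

The values for m = 1, 2, …, 11 are 41, 43, 47, 53, 61, 71, 83, 97, 113, 131, 151, and each of these is prime.
So no value in the range makes the expression composite.

There is no such integer m in that range.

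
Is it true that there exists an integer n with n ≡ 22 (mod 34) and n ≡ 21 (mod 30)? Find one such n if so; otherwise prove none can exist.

No such integer exists.

Both moduli are multiples of 2 = gcd(34, 30), so any solution would satisfy n ≡ 22 and n ≡ 21 modulo 2 simultaneously.
However 22 ≡ 0 and 21 ≡ 1 (mod 2), and 0 ≠ 1.
Hence the system has no solution.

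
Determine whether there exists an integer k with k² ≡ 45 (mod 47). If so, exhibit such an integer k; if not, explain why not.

Apply Euler's criterion with the prime 47: 45 is a quadratic residue iff 45^23 ≡ 1 (mod 47), and a non-residue iff it is ≡ −1.
Repeated squaring mod 47: 45^2 = 2025 ≡ 4; 45^4 ≡ 4² = 16 ≡ 16; 45^8 ≡ 16² = 256 ≡ 21; 45^16 ≡ 21² = 441 ≡ 18.
Since 23 = 16 + 4 + 2 + 1, 45^23 ≡ 18 · 16 · 4 · 45; multiplying out mod 47: 18·16 = 288 ≡ 6, then 6·4 = 24 ≡ 24, then 24·45 = 1080 ≡ 46. Thus 45^23 ≡ 46 ≡ −1 (mod 47).
The value −1 means 45 is a non-residue modulo 47, so k² ≡ 45 (mod 47) is impossible.

No, no such integer exists.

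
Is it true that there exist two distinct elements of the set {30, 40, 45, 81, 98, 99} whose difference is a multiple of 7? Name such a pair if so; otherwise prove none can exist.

Reduce each element modulo 7: 30↦2, 40↦5, 45↦3, 81↦4, 98↦0, 99↦1.
No residue repeats among the 6 elements, so no pair has difference ≡ 0 (mod 7).

No such pair exists.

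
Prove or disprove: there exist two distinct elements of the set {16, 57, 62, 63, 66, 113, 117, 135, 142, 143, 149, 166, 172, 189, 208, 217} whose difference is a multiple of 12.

Both 16 and 172 leave remainder 4 on division by 12; their difference 156 = 13·12 is a multiple of 12.

Yes: 16 and 172.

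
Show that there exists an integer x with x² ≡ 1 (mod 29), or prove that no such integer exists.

Take x = 1. Then 1² = 1, and since 0 ≤ 1 < 29 this is already reduced: 1² ≡ 1 (mod 29).

x = 1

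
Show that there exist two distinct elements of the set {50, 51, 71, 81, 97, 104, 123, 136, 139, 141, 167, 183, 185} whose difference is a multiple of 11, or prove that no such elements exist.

51 and 139 are such a pair.

Reduce each element mod 11: 50↦6, 51↦7, 71↦5, 81↦4, 97↦9, 104↦5, 123↦2, 136↦4, 139↦7, 141↦9, 167↦2, 183↦7, 185↦9. The residue 7 repeats (at 51 and 139), and 139 − 51 = 88 = 8·11.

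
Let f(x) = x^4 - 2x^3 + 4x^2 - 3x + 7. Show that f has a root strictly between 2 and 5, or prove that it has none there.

The endpoint values f(2) = 17 and f(5) = 467 are both positive. Claim: f(x) > 0 for every x in (2, 5).
Substitute x = 2 + u, where 0 < u < 3 on the interval. Expanding, f(2 + u) = u^4 + 6u^3 + 16u^2 + 21u + 17.
All 5 nonzero coefficients of this polynomial in u are positive; hence for u > 0 the value is a sum of positive terms (the constant 17 among them).
Therefore f(x) > 0 throughout (2, 5), and f has no zero there.

No such root exists.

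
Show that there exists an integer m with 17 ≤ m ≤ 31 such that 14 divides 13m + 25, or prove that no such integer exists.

m = 25

For m = 17, 18, …, 24 the values 246, 259, 272, 285, 298, 311, 324, 337 are not multiples of 14. m = 25 works, since 13·25 + 25 = 350 = 25·14.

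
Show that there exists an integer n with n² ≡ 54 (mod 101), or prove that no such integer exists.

n = 85

Take n = 85. Then 85² = 7225 = 71·101 + 54, so 85² ≡ 54 (mod 101).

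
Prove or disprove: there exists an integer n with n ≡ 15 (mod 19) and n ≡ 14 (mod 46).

n = 566

Since 19 and 46 share no common factor, CRT says the pair of congruences has a solution (unique mod 874).
Write n = 15 + 19t and require 15 + 19t ≡ 14 (mod 46), i.e. 19t ≡ 45 (mod 46).
Since 19·17 = 323 = 7·46 + 1, the inverse of 19 mod 46 is 17.
Therefore t ≡ 17·45 = 765 ≡ 29 (mod 46).
With t = 29: n = 15 + 19·29 = 566.
Check: 566 mod 19 = 15, 566 mod 46 = 14. ✓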